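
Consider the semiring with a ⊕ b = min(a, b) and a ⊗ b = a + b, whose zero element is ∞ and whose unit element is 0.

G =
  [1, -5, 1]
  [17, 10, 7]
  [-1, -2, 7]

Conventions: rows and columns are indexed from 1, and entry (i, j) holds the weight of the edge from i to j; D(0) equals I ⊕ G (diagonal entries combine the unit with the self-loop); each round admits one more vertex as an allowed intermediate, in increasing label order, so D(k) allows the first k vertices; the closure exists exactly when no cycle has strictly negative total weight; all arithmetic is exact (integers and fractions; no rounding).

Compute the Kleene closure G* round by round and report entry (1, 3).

D(0):
  [0, -5, 1]
  [17, 0, 7]
  [-1, -2, 0]
D(1):
  [0, -5, 1]
  [17, 0, 7]
  [-1, -6, 0]
D(2):
  [0, -5, 1]
  [17, 0, 7]
  [-1, -6, 0]
D(3):
  [0, -5, 1]
  [6, 0, 7]
  [-1, -6, 0]
Answer: G*[1][3] = 1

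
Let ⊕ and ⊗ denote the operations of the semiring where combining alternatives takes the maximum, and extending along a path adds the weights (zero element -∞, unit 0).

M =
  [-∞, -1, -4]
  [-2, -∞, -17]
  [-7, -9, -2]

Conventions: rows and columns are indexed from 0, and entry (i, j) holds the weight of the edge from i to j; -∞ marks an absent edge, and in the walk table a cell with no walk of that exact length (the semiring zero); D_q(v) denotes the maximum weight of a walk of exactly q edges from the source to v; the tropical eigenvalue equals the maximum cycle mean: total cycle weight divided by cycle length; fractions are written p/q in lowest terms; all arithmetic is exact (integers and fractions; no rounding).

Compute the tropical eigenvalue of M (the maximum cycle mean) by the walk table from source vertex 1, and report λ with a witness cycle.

q=0: [-∞, 0, -∞]
q=1: [-2, -∞, -17]
q=2: [-24, -3, -6]
q=3: [-5, -15, -8]
Optimal cycle mean attained by: cycle 0->1->0, total (-1) + (-2), length 2.
Answer: λ = -3/2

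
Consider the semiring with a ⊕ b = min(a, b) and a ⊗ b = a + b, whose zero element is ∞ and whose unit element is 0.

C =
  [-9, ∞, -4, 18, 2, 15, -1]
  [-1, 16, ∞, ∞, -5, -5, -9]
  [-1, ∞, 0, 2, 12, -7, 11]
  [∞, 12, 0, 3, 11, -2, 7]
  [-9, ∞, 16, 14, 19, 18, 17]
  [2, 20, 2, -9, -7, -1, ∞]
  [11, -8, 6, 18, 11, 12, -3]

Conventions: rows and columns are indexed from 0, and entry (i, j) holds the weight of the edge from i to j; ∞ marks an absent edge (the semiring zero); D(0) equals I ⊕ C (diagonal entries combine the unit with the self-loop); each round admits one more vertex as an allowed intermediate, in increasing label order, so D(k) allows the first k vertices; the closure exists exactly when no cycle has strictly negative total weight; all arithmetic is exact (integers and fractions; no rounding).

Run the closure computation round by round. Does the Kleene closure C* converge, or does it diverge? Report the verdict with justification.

Detection: at round 0, diagonal entry (0, 0) turns strictly negative.
Key observation: the cycle 0->0 has total weight (-9), which is strictly negative.
Answer: DIVERGES — negative cycle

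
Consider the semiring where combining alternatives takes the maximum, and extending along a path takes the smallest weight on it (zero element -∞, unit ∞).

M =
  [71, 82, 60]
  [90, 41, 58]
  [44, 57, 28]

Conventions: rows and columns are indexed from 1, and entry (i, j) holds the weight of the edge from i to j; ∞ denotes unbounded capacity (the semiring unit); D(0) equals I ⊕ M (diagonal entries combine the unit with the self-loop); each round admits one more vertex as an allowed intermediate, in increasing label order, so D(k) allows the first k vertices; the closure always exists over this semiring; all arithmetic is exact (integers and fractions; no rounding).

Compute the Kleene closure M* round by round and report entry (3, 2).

D(0):
  [∞, 82, 60]
  [90, ∞, 58]
  [44, 57, ∞]
D(1):
  [∞, 82, 60]
  [90, ∞, 60]
  [44, 57, ∞]
D(2):
  [∞, 82, 60]
  [90, ∞, 60]
  [57, 57, ∞]
D(3):
  [∞, 82, 60]
  [90, ∞, 60]
  [57, 57, ∞]
Answer: M*[3][2] = 57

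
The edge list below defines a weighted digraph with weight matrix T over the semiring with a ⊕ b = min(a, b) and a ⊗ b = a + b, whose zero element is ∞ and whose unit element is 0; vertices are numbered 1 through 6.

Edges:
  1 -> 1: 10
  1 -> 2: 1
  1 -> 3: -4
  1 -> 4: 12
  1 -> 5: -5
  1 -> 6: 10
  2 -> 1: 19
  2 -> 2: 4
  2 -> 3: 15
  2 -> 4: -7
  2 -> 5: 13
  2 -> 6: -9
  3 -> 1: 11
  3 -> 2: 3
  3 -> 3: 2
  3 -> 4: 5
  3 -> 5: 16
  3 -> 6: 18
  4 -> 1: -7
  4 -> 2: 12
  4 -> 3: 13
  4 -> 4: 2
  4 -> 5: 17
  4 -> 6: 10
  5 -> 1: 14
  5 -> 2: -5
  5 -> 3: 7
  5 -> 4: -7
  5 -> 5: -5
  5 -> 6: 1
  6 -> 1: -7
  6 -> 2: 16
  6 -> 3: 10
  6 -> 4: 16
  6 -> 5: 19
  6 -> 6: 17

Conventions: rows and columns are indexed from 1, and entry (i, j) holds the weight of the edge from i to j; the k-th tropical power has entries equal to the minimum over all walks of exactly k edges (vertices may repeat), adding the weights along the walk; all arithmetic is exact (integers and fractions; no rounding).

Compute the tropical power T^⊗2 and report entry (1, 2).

T^⊗2:
  [3, -10, -2, -12, -10, -8]
  [-16, 5, 1, -5, 8, -5]
  [-2, 5, 4, -4, 6, -6]
  [-5, -6, -11, 4, -12, 3]
  [-14, -10, 2, -12, -10, -14]
  [3, -6, -11, 5, -12, 3]
Key observation: the optimum is the walk 1->5->2, with weight (-5) + (-5) = -10.
Optimal value attained by: walk 1->5->2.
Answer: (T^⊗2)[1][2] = -10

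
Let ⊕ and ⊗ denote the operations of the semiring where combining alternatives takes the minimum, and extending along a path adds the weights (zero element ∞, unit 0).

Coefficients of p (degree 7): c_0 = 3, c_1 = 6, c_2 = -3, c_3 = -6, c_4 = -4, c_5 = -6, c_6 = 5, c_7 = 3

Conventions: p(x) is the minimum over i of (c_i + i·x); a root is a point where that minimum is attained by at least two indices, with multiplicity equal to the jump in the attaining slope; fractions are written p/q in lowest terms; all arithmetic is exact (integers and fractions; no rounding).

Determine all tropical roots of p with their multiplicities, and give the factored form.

hull edge (i=0, c=3) to (i=3, c=-6): slope -3, span 3
hull edge (i=3, c=-6) to (i=5, c=-6): slope 0, span 2
hull edge (i=5, c=-6) to (i=7, c=3): slope 9/2, span 2
Factored form: p(x) = 3 ⊗ (x ⊕ (-9/2)) ⊗ (x ⊕ (-9/2)) ⊗ (x ⊕ 0) ⊗ (x ⊕ 0) ⊗ (x ⊕ 3) ⊗ (x ⊕ 3) ⊗ (x ⊕ 3)
Answer: roots = -9/2 (mult 2), 0 (mult 2), 3 (mult 3)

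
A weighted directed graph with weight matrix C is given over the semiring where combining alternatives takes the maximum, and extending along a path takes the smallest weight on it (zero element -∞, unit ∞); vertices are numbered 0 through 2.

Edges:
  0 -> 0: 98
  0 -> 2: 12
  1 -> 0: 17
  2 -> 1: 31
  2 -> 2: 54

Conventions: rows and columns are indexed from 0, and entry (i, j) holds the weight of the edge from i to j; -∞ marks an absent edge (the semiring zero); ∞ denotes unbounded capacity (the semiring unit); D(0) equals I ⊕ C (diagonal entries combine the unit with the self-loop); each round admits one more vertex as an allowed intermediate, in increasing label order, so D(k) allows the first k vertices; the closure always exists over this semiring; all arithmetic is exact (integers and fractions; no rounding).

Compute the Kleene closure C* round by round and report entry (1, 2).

D(0):
  [∞, -∞, 12]
  [17, ∞, -∞]
  [-∞, 31, ∞]
D(1):
  [∞, -∞, 12]
  [17, ∞, 12]
  [-∞, 31, ∞]
D(2):
  [∞, -∞, 12]
  [17, ∞, 12]
  [17, 31, ∞]
D(3):
  [∞, 12, 12]
  [17, ∞, 12]
  [17, 31, ∞]
Answer: C*[1][2] = 12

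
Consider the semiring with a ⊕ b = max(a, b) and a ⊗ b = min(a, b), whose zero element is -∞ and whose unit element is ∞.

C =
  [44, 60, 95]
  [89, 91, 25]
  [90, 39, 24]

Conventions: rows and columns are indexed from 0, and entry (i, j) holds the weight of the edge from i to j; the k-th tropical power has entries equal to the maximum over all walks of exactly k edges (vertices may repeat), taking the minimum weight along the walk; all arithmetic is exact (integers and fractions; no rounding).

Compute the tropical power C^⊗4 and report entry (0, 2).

C^⊗2:
  [90, 60, 44]
  [89, 91, 89]
  [44, 60, 90]
C^⊗3:
  [60, 60, 90]
  [89, 91, 89]
  [90, 60, 44]
C^⊗4:
  [90, 60, 60]
  [89, 91, 89]
  [60, 60, 90]
Key observation: the optimum is the walk 0->1->1->0->2, with weight 60 min 91 min 89 min 95 = 60.
Optimal value attained by: walk 0->1->1->0->2.
Answer: (C^⊗4)[0][2] = 60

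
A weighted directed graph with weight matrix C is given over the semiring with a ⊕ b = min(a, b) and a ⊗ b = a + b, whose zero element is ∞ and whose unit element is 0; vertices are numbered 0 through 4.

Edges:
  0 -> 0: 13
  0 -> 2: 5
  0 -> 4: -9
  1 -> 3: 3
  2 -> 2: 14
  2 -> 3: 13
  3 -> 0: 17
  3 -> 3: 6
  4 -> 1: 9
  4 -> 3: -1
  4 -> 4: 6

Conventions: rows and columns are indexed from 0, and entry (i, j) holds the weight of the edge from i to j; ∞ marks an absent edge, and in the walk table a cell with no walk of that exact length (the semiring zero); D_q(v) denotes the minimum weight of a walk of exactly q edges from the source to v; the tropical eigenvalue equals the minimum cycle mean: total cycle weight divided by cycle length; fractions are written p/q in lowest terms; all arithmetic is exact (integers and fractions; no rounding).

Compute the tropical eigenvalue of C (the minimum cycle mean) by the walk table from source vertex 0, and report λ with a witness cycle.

q=0: [0, ∞, ∞, ∞, ∞]
q=1: [13, ∞, 5, ∞, -9]
q=2: [26, 0, 18, -10, -3]
q=3: [7, 6, 31, -4, 3]
q=4: [13, 12, 12, 2, -2]
q=5: [19, 7, 18, -3, 4]
Optimal cycle mean attained by: cycle 0->4->3->0, total (-9) + (-1) + 17, length 3.
Answer: λ = 7/3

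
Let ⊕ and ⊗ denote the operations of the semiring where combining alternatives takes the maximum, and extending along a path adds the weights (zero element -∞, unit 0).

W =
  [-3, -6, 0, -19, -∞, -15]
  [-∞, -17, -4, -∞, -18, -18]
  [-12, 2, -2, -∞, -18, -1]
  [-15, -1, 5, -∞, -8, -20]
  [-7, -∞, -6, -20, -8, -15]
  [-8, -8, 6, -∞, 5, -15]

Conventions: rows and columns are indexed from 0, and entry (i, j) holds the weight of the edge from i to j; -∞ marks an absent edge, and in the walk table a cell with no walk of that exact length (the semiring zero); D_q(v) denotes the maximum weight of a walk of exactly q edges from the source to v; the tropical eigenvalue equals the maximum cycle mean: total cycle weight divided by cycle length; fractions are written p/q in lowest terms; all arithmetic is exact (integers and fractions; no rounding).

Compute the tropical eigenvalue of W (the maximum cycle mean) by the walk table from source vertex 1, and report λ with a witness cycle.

q=0: [-∞, 0, -∞, -∞, -∞, -∞]
q=1: [-∞, -17, -4, -∞, -18, -18]
q=2: [-16, -2, -6, -38, -13, -5]
q=3: [-13, -4, 1, -33, 0, -7]
q=4: [-7, 3, -1, -20, -2, 0]
q=5: [-8, 1, 6, -22, 5, -2]
q=6: [-2, 8, 4, -15, 3, 5]
Optimal cycle mean attained by: cycle 2->5->2, total (-1) + 6, length 2.
Answer: λ = 5/2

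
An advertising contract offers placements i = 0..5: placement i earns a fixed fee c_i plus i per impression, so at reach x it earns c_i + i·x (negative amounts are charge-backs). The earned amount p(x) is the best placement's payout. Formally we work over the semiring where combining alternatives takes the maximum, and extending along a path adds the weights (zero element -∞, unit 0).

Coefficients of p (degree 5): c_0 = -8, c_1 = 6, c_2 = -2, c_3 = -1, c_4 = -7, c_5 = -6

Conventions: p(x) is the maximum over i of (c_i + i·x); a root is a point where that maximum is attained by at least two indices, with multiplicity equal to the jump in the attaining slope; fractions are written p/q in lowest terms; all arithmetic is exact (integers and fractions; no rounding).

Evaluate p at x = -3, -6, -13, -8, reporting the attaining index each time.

p(-3) = max(-8+0·(-3)=-8, 6+1·(-3)=3, -2+2·(-3)=-8, -1+3·(-3)=-10, -7+4·(-3)=-19, -6+5·(-3)=-21) = 3 (attained by i=1)
p(-6) = max(-8+0·(-6)=-8, 6+1·(-6)=0, -2+2·(-6)=-14, -1+3·(-6)=-19, -7+4·(-6)=-31, -6+5·(-6)=-36) = 0 (attained by i=1)
p(-13) = max(-8+0·(-13)=-8, 6+1·(-13)=-7, -2+2·(-13)=-28, -1+3·(-13)=-40, -7+4·(-13)=-59, -6+5·(-13)=-71) = -7 (attained by i=1)
p(-8) = max(-8+0·(-8)=-8, 6+1·(-8)=-2, -2+2·(-8)=-18, -1+3·(-8)=-25, -7+4·(-8)=-39, -6+5·(-8)=-46) = -2 (attained by i=1)
Answer: p(-3) = 3; p(-6) = 0; p(-13) = -7; p(-8) = -2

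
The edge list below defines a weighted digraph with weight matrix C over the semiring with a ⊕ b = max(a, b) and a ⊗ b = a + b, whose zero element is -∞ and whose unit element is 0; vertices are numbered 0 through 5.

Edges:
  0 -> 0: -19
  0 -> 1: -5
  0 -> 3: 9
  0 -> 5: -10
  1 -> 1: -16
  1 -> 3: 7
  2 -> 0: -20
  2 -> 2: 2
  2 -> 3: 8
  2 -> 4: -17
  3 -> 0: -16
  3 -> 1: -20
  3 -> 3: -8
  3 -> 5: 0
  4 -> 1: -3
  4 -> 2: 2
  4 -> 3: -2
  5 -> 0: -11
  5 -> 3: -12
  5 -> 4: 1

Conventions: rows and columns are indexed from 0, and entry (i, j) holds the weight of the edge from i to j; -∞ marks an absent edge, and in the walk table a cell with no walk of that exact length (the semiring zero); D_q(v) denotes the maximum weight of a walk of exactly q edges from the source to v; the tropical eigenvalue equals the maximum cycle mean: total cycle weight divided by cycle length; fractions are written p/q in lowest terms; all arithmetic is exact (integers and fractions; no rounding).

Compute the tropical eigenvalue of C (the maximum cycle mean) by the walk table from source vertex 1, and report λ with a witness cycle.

q=0: [-∞, 0, -∞, -∞, -∞, -∞]
q=1: [-∞, -16, -∞, 7, -∞, -∞]
q=2: [-9, -13, -∞, -1, -∞, 7]
q=3: [-4, -14, -∞, 0, 8, -1]
q=4: [-12, 5, 10, 6, 0, 0]
q=5: [-10, -3, 12, 18, 1, 6]
q=6: [2, -2, 14, 20, 7, 18]
Optimal cycle mean attained by: cycle 2->3->5->4->2, total 8 + 0 + 1 + 2, length 4.
Answer: λ = 11/4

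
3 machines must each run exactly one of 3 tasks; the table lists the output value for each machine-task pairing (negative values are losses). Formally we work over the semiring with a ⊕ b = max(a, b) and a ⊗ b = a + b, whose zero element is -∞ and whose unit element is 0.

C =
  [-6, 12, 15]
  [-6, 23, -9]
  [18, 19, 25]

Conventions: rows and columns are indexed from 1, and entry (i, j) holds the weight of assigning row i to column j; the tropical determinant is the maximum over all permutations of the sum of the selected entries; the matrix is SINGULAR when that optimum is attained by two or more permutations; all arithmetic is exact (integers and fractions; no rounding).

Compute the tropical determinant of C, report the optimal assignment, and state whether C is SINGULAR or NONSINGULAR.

σ = (1, 2, 3): (-6) + 23 + 25 = 42
σ = (1, 3, 2): (-6) + (-9) + 19 = 4
σ = (2, 1, 3): 12 + (-6) + 25 = 31
σ = (2, 3, 1): 12 + (-9) + 18 = 21
σ = (3, 1, 2): 15 + (-6) + 19 = 28
σ = (3, 2, 1): 15 + 23 + 18 = 56
Optimal value attained by: σ = (3, 2, 1).
Answer: det⊕(C) = 56; verdict: NONSINGULAR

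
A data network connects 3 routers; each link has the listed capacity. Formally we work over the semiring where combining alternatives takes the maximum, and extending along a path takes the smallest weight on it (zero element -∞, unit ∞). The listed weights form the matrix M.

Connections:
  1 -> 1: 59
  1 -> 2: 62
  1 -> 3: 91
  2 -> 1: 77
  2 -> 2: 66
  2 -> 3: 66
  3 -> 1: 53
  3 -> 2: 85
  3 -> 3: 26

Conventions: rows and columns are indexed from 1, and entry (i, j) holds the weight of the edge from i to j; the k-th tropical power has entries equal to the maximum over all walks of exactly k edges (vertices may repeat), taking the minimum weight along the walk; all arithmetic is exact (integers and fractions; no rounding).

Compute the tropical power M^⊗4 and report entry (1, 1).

M^⊗2:
  [62, 85, 62]
  [66, 66, 77]
  [77, 66, 66]
M^⊗3:
  [77, 66, 66]
  [66, 77, 66]
  [66, 66, 77]
M^⊗4:
  [66, 66, 77]
  [77, 66, 66]
  [66, 77, 66]
Key observation: the optimum is the walk 1->3->2->2->1, with weight 91 min 85 min 66 min 77 = 66.
Optimal value attained by: walk 1->3->2->2->1.
Answer: (M^⊗4)[1][1] = 66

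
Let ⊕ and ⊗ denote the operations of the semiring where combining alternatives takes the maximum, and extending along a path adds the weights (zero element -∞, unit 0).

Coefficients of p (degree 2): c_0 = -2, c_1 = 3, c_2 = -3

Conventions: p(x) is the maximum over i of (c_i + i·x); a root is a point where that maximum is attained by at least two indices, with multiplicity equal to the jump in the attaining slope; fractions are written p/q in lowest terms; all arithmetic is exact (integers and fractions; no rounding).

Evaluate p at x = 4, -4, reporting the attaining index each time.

p(4) = max(-2+0·4=-2, 3+1·4=7, -3+2·4=5) = 7 (attained by i=1)
p(-4) = max(-2+0·(-4)=-2, 3+1·(-4)=-1, -3+2·(-4)=-11) = -1 (attained by i=1)
Answer: p(4) = 7; p(-4) = -1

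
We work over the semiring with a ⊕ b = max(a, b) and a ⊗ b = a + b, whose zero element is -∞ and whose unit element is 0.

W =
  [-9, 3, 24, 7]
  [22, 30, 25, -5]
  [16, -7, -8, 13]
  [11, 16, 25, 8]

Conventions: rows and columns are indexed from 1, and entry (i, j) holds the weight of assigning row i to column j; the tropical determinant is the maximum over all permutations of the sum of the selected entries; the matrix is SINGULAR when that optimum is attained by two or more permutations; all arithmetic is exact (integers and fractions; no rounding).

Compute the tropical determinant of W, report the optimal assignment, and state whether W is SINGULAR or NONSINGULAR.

σ = (1, 2, 3, 4): (-9) + 30 + (-8) + 8 = 21
σ = (1, 2, 4, 3): (-9) + 30 + 13 + 25 = 59
σ = (1, 3, 2, 4): (-9) + 25 + (-7) + 8 = 17
σ = (1, 3, 4, 2): (-9) + 25 + 13 + 16 = 45
σ = (1, 4, 2, 3): (-9) + (-5) + (-7) + 25 = 4
σ = (1, 4, 3, 2): (-9) + (-5) + (-8) + 16 = -6
σ = (2, 1, 3, 4): 3 + 22 + (-8) + 8 = 25
σ = (2, 1, 4, 3): 3 + 22 + 13 + 25 = 63
σ = (2, 3, 1, 4): 3 + 25 + 16 + 8 = 52
σ = (2, 3, 4, 1): 3 + 25 + 13 + 11 = 52
σ = (2, 4, 1, 3): 3 + (-5) + 16 + 25 = 39
σ = (2, 4, 3, 1): 3 + (-5) + (-8) + 11 = 1
σ = (3, 1, 2, 4): 24 + 22 + (-7) + 8 = 47
σ = (3, 1, 4, 2): 24 + 22 + 13 + 16 = 75
σ = (3, 2, 1, 4): 24 + 30 + 16 + 8 = 78
σ = (3, 2, 4, 1): 24 + 30 + 13 + 11 = 78
σ = (3, 4, 1, 2): 24 + (-5) + 16 + 16 = 51
σ = (3, 4, 2, 1): 24 + (-5) + (-7) + 11 = 23
σ = (4, 1, 2, 3): 7 + 22 + (-7) + 25 = 47
σ = (4, 1, 3, 2): 7 + 22 + (-8) + 16 = 37
σ = (4, 2, 1, 3): 7 + 30 + 16 + 25 = 78
σ = (4, 2, 3, 1): 7 + 30 + (-8) + 11 = 40
σ = (4, 3, 1, 2): 7 + 25 + 16 + 16 = 64
σ = (4, 3, 2, 1): 7 + 25 + (-7) + 11 = 36
Optimal value attained by: σ = (3, 2, 1, 4).
Answer: det⊕(W) = 78; verdict: SINGULAR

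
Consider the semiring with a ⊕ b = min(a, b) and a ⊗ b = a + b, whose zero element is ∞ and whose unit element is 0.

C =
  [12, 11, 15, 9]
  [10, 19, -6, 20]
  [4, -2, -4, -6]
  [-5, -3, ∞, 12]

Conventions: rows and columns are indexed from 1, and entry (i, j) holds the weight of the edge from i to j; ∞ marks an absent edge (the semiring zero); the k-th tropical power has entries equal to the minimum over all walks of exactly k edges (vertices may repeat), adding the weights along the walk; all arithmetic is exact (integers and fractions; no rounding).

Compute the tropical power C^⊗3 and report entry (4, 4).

C^⊗2:
  [4, 6, 5, 9]
  [-2, -8, -10, -12]
  [-11, -9, -8, -10]
  [7, 6, -9, 4]
C^⊗3:
  [4, 3, 0, -1]
  [-17, -15, -14, -16]
  [-15, -13, -15, -14]
  [-5, -11, -13, -15]
Key observation: the optimum is the walk 4->2->3->4, with weight (-3) + (-6) + (-6) = -15.
Optimal value attained by: walk 4->2->3->4.
Answer: (C^⊗3)[4][4] = -15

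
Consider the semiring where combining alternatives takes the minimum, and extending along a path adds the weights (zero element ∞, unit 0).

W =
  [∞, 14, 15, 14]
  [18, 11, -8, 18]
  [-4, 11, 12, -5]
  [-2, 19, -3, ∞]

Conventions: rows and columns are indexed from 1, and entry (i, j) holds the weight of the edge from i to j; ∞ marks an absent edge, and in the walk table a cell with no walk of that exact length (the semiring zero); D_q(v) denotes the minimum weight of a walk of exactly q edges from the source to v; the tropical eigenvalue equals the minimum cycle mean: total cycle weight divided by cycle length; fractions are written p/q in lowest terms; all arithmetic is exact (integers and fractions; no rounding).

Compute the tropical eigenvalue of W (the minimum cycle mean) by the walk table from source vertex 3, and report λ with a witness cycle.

q=0: [∞, ∞, 0, ∞]
q=1: [-4, 11, 12, -5]
q=2: [-7, 10, -8, 7]
q=3: [-12, 3, 2, -13]
q=4: [-15, 2, -16, -3]
Optimal cycle mean attained by: cycle 3->4->3, total (-5) + (-3), length 2.
Answer: λ = -4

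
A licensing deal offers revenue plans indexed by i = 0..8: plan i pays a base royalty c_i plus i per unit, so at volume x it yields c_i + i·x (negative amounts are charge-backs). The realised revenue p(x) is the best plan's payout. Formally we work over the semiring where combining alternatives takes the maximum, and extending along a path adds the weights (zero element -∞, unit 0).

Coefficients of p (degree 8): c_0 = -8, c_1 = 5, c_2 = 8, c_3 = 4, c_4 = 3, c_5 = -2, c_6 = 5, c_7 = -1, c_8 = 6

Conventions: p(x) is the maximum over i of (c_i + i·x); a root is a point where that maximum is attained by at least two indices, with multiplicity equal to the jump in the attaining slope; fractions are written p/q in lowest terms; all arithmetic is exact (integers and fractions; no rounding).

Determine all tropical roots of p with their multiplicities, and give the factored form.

hull edge (i=0, c=-8) to (i=1, c=5): slope 13, span 1
hull edge (i=1, c=5) to (i=2, c=8): slope 3, span 1
hull edge (i=2, c=8) to (i=8, c=6): slope -1/3, span 6
Factored form: p(x) = 6 ⊗ (x ⊕ (-13)) ⊗ (x ⊕ (-3)) ⊗ (x ⊕ 1/3) ⊗ (x ⊕ 1/3) ⊗ (x ⊕ 1/3) ⊗ (x ⊕ 1/3) ⊗ (x ⊕ 1/3) ⊗ (x ⊕ 1/3)
Answer: roots = -13 (mult 1), -3 (mult 1), 1/3 (mult 6)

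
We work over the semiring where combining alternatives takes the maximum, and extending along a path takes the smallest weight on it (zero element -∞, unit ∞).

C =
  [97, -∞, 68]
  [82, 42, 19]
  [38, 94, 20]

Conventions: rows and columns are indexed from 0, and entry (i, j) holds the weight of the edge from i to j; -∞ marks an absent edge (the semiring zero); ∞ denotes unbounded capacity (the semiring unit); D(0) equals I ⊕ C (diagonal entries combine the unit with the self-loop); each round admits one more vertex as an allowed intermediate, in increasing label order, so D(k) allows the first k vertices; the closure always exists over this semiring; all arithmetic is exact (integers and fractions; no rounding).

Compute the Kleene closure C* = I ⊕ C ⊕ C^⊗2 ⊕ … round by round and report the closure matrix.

D(0):
  [∞, -∞, 68]
  [82, ∞, 19]
  [38, 94, ∞]
D(1):
  [∞, -∞, 68]
  [82, ∞, 68]
  [38, 94, ∞]
D(2):
  [∞, -∞, 68]
  [82, ∞, 68]
  [82, 94, ∞]
D(3):
  [∞, 68, 68]
  [82, ∞, 68]
  [82, 94, ∞]
Answer: C* = [[∞, 68, 68], [82, ∞, 68], [82, 94, ∞]]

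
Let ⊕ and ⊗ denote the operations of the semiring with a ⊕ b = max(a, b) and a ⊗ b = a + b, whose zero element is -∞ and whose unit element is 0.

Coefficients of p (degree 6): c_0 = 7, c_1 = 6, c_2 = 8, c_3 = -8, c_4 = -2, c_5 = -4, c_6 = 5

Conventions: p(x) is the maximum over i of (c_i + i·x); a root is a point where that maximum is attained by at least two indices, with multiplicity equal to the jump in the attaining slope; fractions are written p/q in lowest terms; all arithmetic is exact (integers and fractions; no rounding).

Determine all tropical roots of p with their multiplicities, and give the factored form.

hull edge (i=0, c=7) to (i=2, c=8): slope 1/2, span 2
hull edge (i=2, c=8) to (i=6, c=5): slope -3/4, span 4
Factored form: p(x) = 5 ⊗ (x ⊕ (-1/2)) ⊗ (x ⊕ (-1/2)) ⊗ (x ⊕ 3/4) ⊗ (x ⊕ 3/4) ⊗ (x ⊕ 3/4) ⊗ (x ⊕ 3/4)
Answer: roots = -1/2 (mult 2), 3/4 (mult 4)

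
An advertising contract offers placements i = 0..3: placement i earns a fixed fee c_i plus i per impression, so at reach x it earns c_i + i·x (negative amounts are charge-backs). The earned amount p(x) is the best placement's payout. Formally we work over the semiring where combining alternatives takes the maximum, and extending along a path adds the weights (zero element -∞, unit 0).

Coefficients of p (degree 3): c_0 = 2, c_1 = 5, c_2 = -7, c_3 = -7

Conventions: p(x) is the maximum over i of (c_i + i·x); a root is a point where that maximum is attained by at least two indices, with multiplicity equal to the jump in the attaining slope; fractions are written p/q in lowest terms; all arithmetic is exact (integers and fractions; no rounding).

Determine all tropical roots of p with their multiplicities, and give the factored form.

hull edge (i=0, c=2) to (i=1, c=5): slope 3, span 1
hull edge (i=1, c=5) to (i=3, c=-7): slope -6, span 2
Factored form: p(x) = -7 ⊗ (x ⊕ (-3)) ⊗ (x ⊕ 6) ⊗ (x ⊕ 6)
Answer: roots = -3 (mult 1), 6 (mult 2)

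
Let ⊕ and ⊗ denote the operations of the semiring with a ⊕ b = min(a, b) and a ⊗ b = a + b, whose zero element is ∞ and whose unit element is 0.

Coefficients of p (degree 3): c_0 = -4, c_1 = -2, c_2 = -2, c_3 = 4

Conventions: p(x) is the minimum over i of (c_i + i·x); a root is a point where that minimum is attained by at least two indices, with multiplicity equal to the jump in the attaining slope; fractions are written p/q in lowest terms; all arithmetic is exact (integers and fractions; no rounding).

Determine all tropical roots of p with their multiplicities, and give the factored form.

hull edge (i=0, c=-4) to (i=2, c=-2): slope 1, span 2
hull edge (i=2, c=-2) to (i=3, c=4): slope 6, span 1
Factored form: p(x) = 4 ⊗ (x ⊕ (-6)) ⊗ (x ⊕ (-1)) ⊗ (x ⊕ (-1))
Answer: roots = -6 (mult 1), -1 (mult 2)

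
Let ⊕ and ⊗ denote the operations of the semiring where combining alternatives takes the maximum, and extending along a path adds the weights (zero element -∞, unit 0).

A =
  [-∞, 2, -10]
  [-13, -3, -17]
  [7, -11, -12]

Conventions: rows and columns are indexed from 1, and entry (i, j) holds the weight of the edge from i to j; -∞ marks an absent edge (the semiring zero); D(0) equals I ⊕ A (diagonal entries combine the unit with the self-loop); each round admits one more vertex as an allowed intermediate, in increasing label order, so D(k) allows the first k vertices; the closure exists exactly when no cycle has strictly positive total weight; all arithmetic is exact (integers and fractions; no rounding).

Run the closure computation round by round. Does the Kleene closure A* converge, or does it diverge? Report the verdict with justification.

D(0):
  [0, 2, -10]
  [-13, 0, -17]
  [7, -11, 0]
D(1):
  [0, 2, -10]
  [-13, 0, -17]
  [7, 9, 0]
D(2):
  [0, 2, -10]
  [-13, 0, -17]
  [7, 9, 0]
D(3):
  [0, 2, -10]
  [-10, 0, -17]
  [7, 9, 0]
Key observation: every diagonal entry stays at the unit through all rounds, so no improving cycle exists.
Answer: CONVERGES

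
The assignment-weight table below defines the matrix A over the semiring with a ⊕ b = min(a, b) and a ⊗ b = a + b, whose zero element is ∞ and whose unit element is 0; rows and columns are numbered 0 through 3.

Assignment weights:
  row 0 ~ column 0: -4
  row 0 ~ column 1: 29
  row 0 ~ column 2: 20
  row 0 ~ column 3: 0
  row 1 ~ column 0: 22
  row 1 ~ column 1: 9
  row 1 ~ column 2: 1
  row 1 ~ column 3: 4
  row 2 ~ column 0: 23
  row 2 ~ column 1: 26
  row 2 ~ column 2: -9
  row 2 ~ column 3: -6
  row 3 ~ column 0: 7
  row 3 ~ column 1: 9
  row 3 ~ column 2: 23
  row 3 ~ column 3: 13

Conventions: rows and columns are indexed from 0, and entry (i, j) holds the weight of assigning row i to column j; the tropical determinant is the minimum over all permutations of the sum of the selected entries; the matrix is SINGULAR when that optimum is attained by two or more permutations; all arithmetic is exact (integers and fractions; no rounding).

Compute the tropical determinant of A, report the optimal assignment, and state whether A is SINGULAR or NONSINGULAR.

σ = (0, 1, 2, 3): (-4) + 9 + (-9) + 13 = 9
σ = (0, 1, 3, 2): (-4) + 9 + (-6) + 23 = 22
σ = (0, 2, 1, 3): (-4) + 1 + 26 + 13 = 36
σ = (0, 2, 3, 1): (-4) + 1 + (-6) + 9 = 0
σ = (0, 3, 1, 2): (-4) + 4 + 26 + 23 = 49
σ = (0, 3, 2, 1): (-4) + 4 + (-9) + 9 = 0
σ = (1, 0, 2, 3): 29 + 22 + (-9) + 13 = 55
σ = (1, 0, 3, 2): 29 + 22 + (-6) + 23 = 68
σ = (1, 2, 0, 3): 29 + 1 + 23 + 13 = 66
σ = (1, 2, 3, 0): 29 + 1 + (-6) + 7 = 31
σ = (1, 3, 0, 2): 29 + 4 + 23 + 23 = 79
σ = (1, 3, 2, 0): 29 + 4 + (-9) + 7 = 31
σ = (2, 0, 1, 3): 20 + 22 + 26 + 13 = 81
σ = (2, 0, 3, 1): 20 + 22 + (-6) + 9 = 45
σ = (2, 1, 0, 3): 20 + 9 + 23 + 13 = 65
σ = (2, 1, 3, 0): 20 + 9 + (-6) + 7 = 30
σ = (2, 3, 0, 1): 20 + 4 + 23 + 9 = 56
σ = (2, 3, 1, 0): 20 + 4 + 26 + 7 = 57
σ = (3, 0, 1, 2): 0 + 22 + 26 + 23 = 71
σ = (3, 0, 2, 1): 0 + 22 + (-9) + 9 = 22
σ = (3, 1, 0, 2): 0 + 9 + 23 + 23 = 55
σ = (3, 1, 2, 0): 0 + 9 + (-9) + 7 = 7
σ = (3, 2, 0, 1): 0 + 1 + 23 + 9 = 33
σ = (3, 2, 1, 0): 0 + 1 + 26 + 7 = 34
Optimal value attained by: σ = (0, 2, 3, 1).
Answer: det⊕(A) = 0; verdict: SINGULAR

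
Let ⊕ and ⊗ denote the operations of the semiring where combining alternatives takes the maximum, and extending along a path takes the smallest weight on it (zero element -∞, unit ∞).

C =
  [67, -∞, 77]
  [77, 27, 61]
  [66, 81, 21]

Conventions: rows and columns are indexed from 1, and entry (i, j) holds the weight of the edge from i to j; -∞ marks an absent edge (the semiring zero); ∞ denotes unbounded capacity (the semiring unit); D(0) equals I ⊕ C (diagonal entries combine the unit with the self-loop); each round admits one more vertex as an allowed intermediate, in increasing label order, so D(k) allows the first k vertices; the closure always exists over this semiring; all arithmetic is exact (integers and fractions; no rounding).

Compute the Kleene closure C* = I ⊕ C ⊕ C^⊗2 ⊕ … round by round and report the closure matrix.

D(0):
  [∞, -∞, 77]
  [77, ∞, 61]
  [66, 81, ∞]
D(1):
  [∞, -∞, 77]
  [77, ∞, 77]
  [66, 81, ∞]
D(2):
  [∞, -∞, 77]
  [77, ∞, 77]
  [77, 81, ∞]
D(3):
  [∞, 77, 77]
  [77, ∞, 77]
  [77, 81, ∞]
Answer: C* = [[∞, 77, 77], [77, ∞, 77], [77, 81, ∞]]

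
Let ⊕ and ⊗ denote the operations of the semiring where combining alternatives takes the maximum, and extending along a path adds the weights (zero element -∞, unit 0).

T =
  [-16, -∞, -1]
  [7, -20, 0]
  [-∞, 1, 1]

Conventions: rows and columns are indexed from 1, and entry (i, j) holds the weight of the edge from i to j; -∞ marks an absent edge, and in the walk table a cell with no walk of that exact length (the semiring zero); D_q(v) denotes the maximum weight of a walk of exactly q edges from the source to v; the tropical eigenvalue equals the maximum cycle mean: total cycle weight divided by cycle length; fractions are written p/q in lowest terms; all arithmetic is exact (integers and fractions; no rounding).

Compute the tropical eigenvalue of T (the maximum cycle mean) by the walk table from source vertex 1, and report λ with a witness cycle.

q=0: [0, -∞, -∞]
q=1: [-16, -∞, -1]
q=2: [-32, 0, 0]
q=3: [7, 1, 1]
Optimal cycle mean attained by: cycle 1->3->2->1, total (-1) + 1 + 7, length 3.
Answer: λ = 7/3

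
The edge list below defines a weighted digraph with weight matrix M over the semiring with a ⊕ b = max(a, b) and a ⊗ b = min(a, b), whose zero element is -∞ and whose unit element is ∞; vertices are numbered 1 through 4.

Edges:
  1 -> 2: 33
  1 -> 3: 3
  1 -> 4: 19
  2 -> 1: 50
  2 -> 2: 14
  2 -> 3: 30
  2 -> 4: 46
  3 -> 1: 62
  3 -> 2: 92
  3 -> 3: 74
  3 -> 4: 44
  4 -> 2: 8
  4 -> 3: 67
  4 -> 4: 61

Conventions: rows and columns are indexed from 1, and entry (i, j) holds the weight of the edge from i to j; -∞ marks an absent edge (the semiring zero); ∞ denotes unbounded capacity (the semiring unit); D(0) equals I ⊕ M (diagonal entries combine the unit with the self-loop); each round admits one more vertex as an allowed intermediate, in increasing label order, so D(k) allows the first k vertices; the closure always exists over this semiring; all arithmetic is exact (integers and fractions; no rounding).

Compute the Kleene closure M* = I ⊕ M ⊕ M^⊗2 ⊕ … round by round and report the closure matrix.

D(0):
  [∞, 33, 3, 19]
  [50, ∞, 30, 46]
  [62, 92, ∞, 44]
  [-∞, 8, 67, ∞]
D(1):
  [∞, 33, 3, 19]
  [50, ∞, 30, 46]
  [62, 92, ∞, 44]
  [-∞, 8, 67, ∞]
D(2):
  [∞, 33, 30, 33]
  [50, ∞, 30, 46]
  [62, 92, ∞, 46]
  [8, 8, 67, ∞]
D(3):
  [∞, 33, 30, 33]
  [50, ∞, 30, 46]
  [62, 92, ∞, 46]
  [62, 67, 67, ∞]
D(4):
  [∞, 33, 33, 33]
  [50, ∞, 46, 46]
  [62, 92, ∞, 46]
  [62, 67, 67, ∞]
Answer: M* = [[∞, 33, 33, 33], [50, ∞, 46, 46], [62, 92, ∞, 46], [62, 67, 67, ∞]]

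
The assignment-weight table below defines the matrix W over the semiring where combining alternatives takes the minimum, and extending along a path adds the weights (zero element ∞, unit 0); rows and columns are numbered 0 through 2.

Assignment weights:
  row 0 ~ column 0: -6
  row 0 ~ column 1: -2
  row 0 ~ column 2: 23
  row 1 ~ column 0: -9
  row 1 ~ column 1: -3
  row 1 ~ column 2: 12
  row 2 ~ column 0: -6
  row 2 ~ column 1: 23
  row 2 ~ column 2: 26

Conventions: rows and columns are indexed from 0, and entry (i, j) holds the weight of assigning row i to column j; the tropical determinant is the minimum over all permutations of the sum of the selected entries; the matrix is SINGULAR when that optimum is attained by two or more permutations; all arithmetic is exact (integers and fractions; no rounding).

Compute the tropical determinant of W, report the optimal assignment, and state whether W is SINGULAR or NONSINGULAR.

σ = (0, 1, 2): (-6) + (-3) + 26 = 17
σ = (0, 2, 1): (-6) + 12 + 23 = 29
σ = (1, 0, 2): (-2) + (-9) + 26 = 15
σ = (1, 2, 0): (-2) + 12 + (-6) = 4
σ = (2, 0, 1): 23 + (-9) + 23 = 37
σ = (2, 1, 0): 23 + (-3) + (-6) = 14
Optimal value attained by: σ = (1, 2, 0).
Answer: det⊕(W) = 4; verdict: NONSINGULAR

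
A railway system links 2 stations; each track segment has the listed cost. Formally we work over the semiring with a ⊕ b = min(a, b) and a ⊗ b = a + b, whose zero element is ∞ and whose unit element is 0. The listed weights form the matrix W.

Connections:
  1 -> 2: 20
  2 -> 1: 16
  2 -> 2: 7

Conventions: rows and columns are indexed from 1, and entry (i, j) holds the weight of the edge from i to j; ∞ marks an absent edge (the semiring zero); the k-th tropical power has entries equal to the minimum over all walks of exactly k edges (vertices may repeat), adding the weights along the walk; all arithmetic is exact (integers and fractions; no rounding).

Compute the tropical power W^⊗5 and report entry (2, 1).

W^⊗2:
  [36, 27]
  [23, 14]
W^⊗3:
  [43, 34]
  [30, 21]
W^⊗4:
  [50, 41]
  [37, 28]
W^⊗5:
  [57, 48]
  [44, 35]
Key observation: the optimum is the walk 2->2->2->2->2->1, with weight 7 + 7 + 7 + 7 + 16 = 44.
Optimal value attained by: walk 2->2->2->2->2->1.
Answer: (W^⊗5)[2][1] = 44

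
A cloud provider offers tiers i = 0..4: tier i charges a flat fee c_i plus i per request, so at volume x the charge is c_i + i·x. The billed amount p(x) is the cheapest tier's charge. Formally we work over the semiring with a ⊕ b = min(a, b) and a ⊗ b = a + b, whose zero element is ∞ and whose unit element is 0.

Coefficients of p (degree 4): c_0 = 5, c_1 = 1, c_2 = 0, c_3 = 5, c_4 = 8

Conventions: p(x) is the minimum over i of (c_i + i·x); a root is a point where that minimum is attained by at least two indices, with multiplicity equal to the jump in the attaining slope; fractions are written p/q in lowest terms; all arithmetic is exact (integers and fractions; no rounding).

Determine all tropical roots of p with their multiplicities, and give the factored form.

hull edge (i=0, c=5) to (i=1, c=1): slope -4, span 1
hull edge (i=1, c=1) to (i=2, c=0): slope -1, span 1
hull edge (i=2, c=0) to (i=4, c=8): slope 4, span 2
Factored form: p(x) = 8 ⊗ (x ⊕ (-4)) ⊗ (x ⊕ (-4)) ⊗ (x ⊕ 1) ⊗ (x ⊕ 4)
Answer: roots = -4 (mult 2), 1 (mult 1), 4 (mult 1)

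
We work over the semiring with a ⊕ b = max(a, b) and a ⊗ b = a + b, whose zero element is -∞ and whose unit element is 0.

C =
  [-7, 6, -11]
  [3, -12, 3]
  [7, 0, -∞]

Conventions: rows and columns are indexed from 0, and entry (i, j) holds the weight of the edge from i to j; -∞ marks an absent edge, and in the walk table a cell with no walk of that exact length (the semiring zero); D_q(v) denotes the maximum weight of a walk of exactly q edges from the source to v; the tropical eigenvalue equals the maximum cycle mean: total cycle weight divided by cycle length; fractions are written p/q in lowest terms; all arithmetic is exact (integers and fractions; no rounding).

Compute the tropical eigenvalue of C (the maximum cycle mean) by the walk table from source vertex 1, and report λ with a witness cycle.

q=0: [-∞, 0, -∞]
q=1: [3, -12, 3]
q=2: [10, 9, -8]
q=3: [12, 16, 12]
Optimal cycle mean attained by: cycle 0->1->2->0, total 6 + 3 + 7, length 3.
Answer: λ = 16/3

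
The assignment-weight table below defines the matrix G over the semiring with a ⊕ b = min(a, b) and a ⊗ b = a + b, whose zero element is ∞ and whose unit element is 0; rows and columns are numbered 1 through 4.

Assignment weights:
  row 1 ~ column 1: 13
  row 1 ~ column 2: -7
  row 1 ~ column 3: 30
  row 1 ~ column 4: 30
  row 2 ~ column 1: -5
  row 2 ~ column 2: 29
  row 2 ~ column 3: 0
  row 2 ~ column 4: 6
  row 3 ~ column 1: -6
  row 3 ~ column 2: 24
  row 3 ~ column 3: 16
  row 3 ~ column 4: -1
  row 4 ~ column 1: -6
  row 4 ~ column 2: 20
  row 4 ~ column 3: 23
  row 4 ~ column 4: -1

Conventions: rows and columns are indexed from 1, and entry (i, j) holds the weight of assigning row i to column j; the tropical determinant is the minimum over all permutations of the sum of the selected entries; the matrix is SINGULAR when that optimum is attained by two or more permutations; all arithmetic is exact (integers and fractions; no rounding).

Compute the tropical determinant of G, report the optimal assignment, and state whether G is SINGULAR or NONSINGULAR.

σ = (1, 2, 3, 4): 13 + 29 + 16 + (-1) = 57
σ = (1, 2, 4, 3): 13 + 29 + (-1) + 23 = 64
σ = (1, 3, 2, 4): 13 + 0 + 24 + (-1) = 36
σ = (1, 3, 4, 2): 13 + 0 + (-1) + 20 = 32
σ = (1, 4, 2, 3): 13 + 6 + 24 + 23 = 66
σ = (1, 4, 3, 2): 13 + 6 + 16 + 20 = 55
σ = (2, 1, 3, 4): (-7) + (-5) + 16 + (-1) = 3
σ = (2, 1, 4, 3): (-7) + (-5) + (-1) + 23 = 10
σ = (2, 3, 1, 4): (-7) + 0 + (-6) + (-1) = -14
σ = (2, 3, 4, 1): (-7) + 0 + (-1) + (-6) = -14
σ = (2, 4, 1, 3): (-7) + 6 + (-6) + 23 = 16
σ = (2, 4, 3, 1): (-7) + 6 + 16 + (-6) = 9
σ = (3, 1, 2, 4): 30 + (-5) + 24 + (-1) = 48
σ = (3, 1, 4, 2): 30 + (-5) + (-1) + 20 = 44
σ = (3, 2, 1, 4): 30 + 29 + (-6) + (-1) = 52
σ = (3, 2, 4, 1): 30 + 29 + (-1) + (-6) = 52
σ = (3, 4, 1, 2): 30 + 6 + (-6) + 20 = 50
σ = (3, 4, 2, 1): 30 + 6 + 24 + (-6) = 54
σ = (4, 1, 2, 3): 30 + (-5) + 24 + 23 = 72
σ = (4, 1, 3, 2): 30 + (-5) + 16 + 20 = 61
σ = (4, 2, 1, 3): 30 + 29 + (-6) + 23 = 76
σ = (4, 2, 3, 1): 30 + 29 + 16 + (-6) = 69
σ = (4, 3, 1, 2): 30 + 0 + (-6) + 20 = 44
σ = (4, 3, 2, 1): 30 + 0 + 24 + (-6) = 48
Optimal value attained by: σ = (2, 3, 1, 4).
Answer: det⊕(G) = -14; verdict: SINGULAR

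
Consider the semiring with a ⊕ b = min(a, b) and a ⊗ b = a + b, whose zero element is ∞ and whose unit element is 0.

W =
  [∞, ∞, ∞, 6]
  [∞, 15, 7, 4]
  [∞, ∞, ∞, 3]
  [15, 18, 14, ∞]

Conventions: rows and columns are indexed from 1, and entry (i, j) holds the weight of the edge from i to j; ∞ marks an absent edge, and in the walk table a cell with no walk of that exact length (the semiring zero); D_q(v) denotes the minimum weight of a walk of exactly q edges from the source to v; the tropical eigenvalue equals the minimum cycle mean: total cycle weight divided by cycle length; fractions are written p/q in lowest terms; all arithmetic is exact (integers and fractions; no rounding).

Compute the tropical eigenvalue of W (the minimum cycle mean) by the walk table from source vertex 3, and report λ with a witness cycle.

q=0: [∞, ∞, 0, ∞]
q=1: [∞, ∞, ∞, 3]
q=2: [18, 21, 17, ∞]
q=3: [∞, 36, 28, 20]
q=4: [35, 38, 34, 31]
Optimal cycle mean attained by: cycle 3->4->3, total 3 + 14, length 2.
Answer: λ = 17/2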